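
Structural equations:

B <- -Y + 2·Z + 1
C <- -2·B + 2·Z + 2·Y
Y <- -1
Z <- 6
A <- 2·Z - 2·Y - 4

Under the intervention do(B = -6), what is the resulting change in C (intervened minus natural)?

The intervention breaks the incoming arrows to B: B <- -Y + 2·Z + 1 no longer applies, and B = -6.
C = -2·B + 2·Z + 2·Y  [with B=-6, Z=6, Y=-1]  = 22
Without intervention: B = -Y + 2·Z + 1  [with Y=-1, Z=6]  = 14; C = -2·B + 2·Z + 2·Y  [with B=14, Z=6, Y=-1]  = -18.
Change = 22 − (-18) = 40.

40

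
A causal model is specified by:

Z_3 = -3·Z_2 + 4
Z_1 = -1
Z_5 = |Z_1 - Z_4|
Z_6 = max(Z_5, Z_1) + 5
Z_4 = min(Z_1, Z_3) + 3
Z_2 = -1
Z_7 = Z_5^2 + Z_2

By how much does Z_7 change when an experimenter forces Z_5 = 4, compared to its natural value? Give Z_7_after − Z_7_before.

7

Under do(Z_5=4), the mechanism Z_5 = |Z_1 - Z_4| is discarded; Z_5 is fixed at 4.
Z_7 = Z_5^2 + Z_2  [with Z_5=4, Z_2=-1]  = 15
Without intervention: Z_3 = -3·Z_2 + 4  [with Z_2=-1]  = 7; Z_4 = min(Z_1, Z_3) + 3  [with Z_1=-1, Z_3=7]  = 2; Z_5 = |Z_1 - Z_4|  [with Z_1=-1, Z_4=2]  = 3; Z_7 = Z_5^2 + Z_2  [with Z_5=3, Z_2=-1]  = 8.
Change = 15 − 8 = 7.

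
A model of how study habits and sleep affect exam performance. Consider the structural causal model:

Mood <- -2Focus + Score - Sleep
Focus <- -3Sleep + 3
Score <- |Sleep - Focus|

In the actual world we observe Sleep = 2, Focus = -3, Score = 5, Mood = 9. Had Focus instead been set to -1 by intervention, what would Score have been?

The intervention breaks the incoming arrows to Focus: Focus <- -3Sleep + 3 no longer applies, and Focus = -1.
Score = |Sleep - Focus|  [with Sleep=2, Focus=-1]  = 3

3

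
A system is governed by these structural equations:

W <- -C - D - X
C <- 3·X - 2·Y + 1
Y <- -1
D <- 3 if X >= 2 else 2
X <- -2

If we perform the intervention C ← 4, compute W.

Intervening sets C = 4 and removes its equation (C <- 3·X - 2·Y + 1).
D = 3 if X >= 2 else 2  [with X=-2]  = 2
W = -C - D - X  [with C=4, D=2, X=-2]  = -4

-4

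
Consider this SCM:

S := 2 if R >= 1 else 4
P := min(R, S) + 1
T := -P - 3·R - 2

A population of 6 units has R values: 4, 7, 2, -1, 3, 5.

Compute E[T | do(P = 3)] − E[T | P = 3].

2.6

Under do(P=3), P's equation is replaced by P=3 for every unit. Per-unit T: -17, -26, -11, -2, -14, -20. Mean = -15.
E[T|P=3] averages over only the 5 units with P=3 (R = 4, 7, 2, 3, 5): T = -17, -26, -11, -14, -20, mean -17.6.
Difference = -15 − (-17.6) = 2.6.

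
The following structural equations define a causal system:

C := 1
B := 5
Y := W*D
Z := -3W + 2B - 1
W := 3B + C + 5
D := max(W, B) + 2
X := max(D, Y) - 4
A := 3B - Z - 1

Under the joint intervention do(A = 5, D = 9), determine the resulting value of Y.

189

The joint intervention fixes A = 5, D = 9, removing each variable's own equation.
W = 3B + C + 5  [with B=5, C=1]  = 21
Y = W*D  [with W=21, D=9]  = 189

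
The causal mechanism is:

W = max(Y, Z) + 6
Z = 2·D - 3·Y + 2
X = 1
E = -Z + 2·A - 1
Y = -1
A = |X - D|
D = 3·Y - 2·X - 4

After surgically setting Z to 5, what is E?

The intervention breaks the incoming arrows to Z: Z = 2·D - 3·Y + 2 no longer applies, and Z = 5.
D = 3·Y - 2·X - 4  [with Y=-1, X=1]  = -9
A = |X - D|  [with X=1, D=-9]  = 10
E = -Z + 2·A - 1  [with Z=5, A=10]  = 14

14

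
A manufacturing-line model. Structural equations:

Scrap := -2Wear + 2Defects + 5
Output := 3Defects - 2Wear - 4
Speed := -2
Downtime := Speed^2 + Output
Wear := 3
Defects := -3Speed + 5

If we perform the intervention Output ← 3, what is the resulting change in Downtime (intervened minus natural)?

-20

The intervention breaks the incoming arrows to Output: Output := 3Defects - 2Wear - 4 no longer applies, and Output = 3.
Downtime = Speed^2 + Output  [with Speed=-2, Output=3]  = 7
Without intervention: Defects = -3Speed + 5  [with Speed=-2]  = 11; Output = 3Defects - 2Wear - 4  [with Defects=11, Wear=3]  = 23; Downtime = Speed^2 + Output  [with Speed=-2, Output=23]  = 27.
Change = 7 − 27 = -20.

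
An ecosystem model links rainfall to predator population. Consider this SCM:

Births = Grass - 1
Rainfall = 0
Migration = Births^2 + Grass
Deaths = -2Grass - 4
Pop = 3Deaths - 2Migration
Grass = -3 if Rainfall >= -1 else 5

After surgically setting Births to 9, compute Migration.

78

do(Births=9) replaces the equation Births = Grass - 1 with the constant Births = 9.
Grass = -3 if Rainfall >= -1 else 5  [with Rainfall=0]  = -3
Migration = Births^2 + Grass  [with Births=9, Grass=-3]  = 78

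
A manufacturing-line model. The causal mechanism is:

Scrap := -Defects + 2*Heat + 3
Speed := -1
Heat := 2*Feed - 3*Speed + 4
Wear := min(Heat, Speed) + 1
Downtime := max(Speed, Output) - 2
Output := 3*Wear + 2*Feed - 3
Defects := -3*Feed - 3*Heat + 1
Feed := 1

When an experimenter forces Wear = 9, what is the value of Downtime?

24

do(Wear=9) replaces the equation Wear := min(Heat, Speed) + 1 with the constant Wear = 9.
Output = 3*Wear + 2*Feed - 3  [with Wear=9, Feed=1]  = 26
Downtime = max(Speed, Output) - 2  [with Speed=-1, Output=26]  = 24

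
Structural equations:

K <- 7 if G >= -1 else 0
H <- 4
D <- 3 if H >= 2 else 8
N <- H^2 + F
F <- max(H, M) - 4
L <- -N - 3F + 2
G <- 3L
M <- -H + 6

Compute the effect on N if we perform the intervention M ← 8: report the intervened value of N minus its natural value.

4

Under do(M=8), the mechanism M <- -H + 6 is discarded; M is fixed at 8.
F = max(H, M) - 4  [with H=4, M=8]  = 4
N = H^2 + F  [with H=4, F=4]  = 20
Without intervention: M = -H + 6  [with H=4]  = 2; F = max(H, M) - 4  [with H=4, M=2]  = 0; N = H^2 + F  [with H=4, F=0]  = 16.
Change = 20 − 16 = 4.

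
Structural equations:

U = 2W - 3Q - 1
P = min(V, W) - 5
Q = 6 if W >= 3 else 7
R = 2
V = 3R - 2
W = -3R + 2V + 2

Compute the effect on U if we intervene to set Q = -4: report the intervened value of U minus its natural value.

30

The intervention breaks the incoming arrows to Q: Q = 6 if W >= 3 else 7 no longer applies, and Q = -4.
V = 3R - 2  [with R=2]  = 4
W = -3R + 2V + 2  [with R=2, V=4]  = 4
U = 2W - 3Q - 1  [with W=4, Q=-4]  = 19
Without intervention: V = 3R - 2  [with R=2]  = 4; W = -3R + 2V + 2  [with R=2, V=4]  = 4; Q = 6 if W >= 3 else 7  [with W=4]  = 6; U = 2W - 3Q - 1  [with W=4, Q=6]  = -11.
Change = 19 − (-11) = 30.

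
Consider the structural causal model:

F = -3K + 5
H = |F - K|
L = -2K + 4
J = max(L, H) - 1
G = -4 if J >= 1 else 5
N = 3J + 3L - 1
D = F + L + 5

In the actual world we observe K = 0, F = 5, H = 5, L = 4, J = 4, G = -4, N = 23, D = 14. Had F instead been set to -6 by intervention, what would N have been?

Under do(F=-6), the mechanism F = -3K + 5 is discarded; F is fixed at -6.
H = |F - K|  [with F=-6, K=0]  = 6
L = -2K + 4  [with K=0]  = 4
J = max(L, H) - 1  [with L=4, H=6]  = 5
N = 3J + 3L - 1  [with J=5, L=4]  = 26

26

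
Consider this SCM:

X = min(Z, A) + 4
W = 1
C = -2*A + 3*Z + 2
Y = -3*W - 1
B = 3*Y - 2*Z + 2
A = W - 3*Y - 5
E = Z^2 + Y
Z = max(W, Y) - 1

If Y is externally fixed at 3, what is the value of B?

Under do(Y=3), the mechanism Y = -3*W - 1 is discarded; Y is fixed at 3.
Z = max(W, Y) - 1  [with W=1, Y=3]  = 2
B = 3*Y - 2*Z + 2  [with Y=3, Z=2]  = 7

7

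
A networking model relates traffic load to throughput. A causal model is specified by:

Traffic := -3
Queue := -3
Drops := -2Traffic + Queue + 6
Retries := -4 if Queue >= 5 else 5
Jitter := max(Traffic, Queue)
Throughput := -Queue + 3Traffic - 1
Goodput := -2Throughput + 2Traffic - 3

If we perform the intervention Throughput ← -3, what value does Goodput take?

-3

Intervening sets Throughput = -3 and removes its equation (Throughput := -Queue + 3Traffic - 1).
Goodput = -2Throughput + 2Traffic - 3  [with Throughput=-3, Traffic=-3]  = -3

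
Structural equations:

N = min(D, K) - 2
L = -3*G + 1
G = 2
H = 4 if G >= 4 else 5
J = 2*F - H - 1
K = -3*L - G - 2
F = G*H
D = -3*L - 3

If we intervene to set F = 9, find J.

The intervention breaks the incoming arrows to F: F = G*H no longer applies, and F = 9.
H = 4 if G >= 4 else 5  [with G=2]  = 5
J = 2*F - H - 1  [with F=9, H=5]  = 12

12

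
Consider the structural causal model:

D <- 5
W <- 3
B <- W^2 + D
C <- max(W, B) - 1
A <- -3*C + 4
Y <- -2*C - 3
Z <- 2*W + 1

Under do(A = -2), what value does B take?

do(A=-2) replaces the equation A <- -3*C + 4 with the constant A = -2.
B is not downstream of the intervention, so its value is determined by the original equations.
B = W^2 + D  [with W=3, D=5]  = 14

14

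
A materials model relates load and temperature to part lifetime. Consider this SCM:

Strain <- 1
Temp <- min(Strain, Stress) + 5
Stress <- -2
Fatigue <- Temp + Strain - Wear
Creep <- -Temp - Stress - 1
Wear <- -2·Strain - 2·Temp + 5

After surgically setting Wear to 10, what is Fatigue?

-6

The intervention breaks the incoming arrows to Wear: Wear <- -2·Strain - 2·Temp + 5 no longer applies, and Wear = 10.
Temp = min(Strain, Stress) + 5  [with Strain=1, Stress=-2]  = 3
Fatigue = Temp + Strain - Wear  [with Temp=3, Strain=1, Wear=10]  = -6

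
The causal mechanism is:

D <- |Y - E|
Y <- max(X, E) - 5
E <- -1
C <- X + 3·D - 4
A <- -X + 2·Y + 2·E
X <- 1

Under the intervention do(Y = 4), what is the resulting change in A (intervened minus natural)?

do(Y=4) replaces the equation Y <- max(X, E) - 5 with the constant Y = 4.
A = -X + 2·Y + 2·E  [with X=1, Y=4, E=-1]  = 5
Without intervention: Y = max(X, E) - 5  [with X=1, E=-1]  = -4; A = -X + 2·Y + 2·E  [with X=1, Y=-4, E=-1]  = -11.
Change = 5 − (-11) = 16.

16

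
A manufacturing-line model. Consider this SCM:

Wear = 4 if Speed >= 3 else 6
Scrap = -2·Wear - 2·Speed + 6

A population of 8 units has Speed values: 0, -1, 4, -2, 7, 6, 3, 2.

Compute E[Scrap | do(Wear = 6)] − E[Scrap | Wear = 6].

-5.25

The intervention sets Wear=6 in all 8 units regardless of Speed. Recomputing Scrap per unit gives -6, -4, -14, -2, -20, -18, -12, -10; average -10.75.
E[Scrap|Wear=6] averages over only the 4 units with Wear=6 (Speed = 0, -1, -2, 2): Scrap = -6, -4, -2, -10, mean -5.5.
Difference = -10.75 − (-5.5) = -5.25.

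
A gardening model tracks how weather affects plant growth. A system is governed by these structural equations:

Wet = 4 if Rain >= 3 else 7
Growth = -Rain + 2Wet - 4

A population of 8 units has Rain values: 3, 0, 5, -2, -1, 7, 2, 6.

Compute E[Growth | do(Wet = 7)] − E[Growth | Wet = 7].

-2.75

Every unit gets Wet=7 under the intervention. Growth values become 7, 10, 5, 12, 11, 3, 8, 4; E[Growth|do(Wet=7)] = 7.5.
Observing Wet=7 restricts to units where Wet's equation naturally yields 7: Rain ∈ {0, -2, -1, 2}. In that subpopulation Growth = 10, 12, 11, 8, mean 10.25.
Difference = 7.5 − 10.25 = -2.75.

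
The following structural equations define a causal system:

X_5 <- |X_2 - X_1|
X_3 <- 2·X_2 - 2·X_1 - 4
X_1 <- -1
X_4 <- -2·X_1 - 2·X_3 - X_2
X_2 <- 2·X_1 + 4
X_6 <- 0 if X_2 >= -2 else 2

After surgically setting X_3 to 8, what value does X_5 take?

do(X_3=8) replaces the equation X_3 <- 2·X_2 - 2·X_1 - 4 with the constant X_3 = 8.
X_5 is not downstream of the intervention, so its value is determined by the original equations.
X_2 = 2·X_1 + 4  [with X_1=-1]  = 2
X_5 = |X_2 - X_1|  [with X_2=2, X_1=-1]  = 3

3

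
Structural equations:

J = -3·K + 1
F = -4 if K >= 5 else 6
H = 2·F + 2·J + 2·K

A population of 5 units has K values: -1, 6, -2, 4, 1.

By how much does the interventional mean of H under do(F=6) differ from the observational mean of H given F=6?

-4.4

Every unit gets F=6 under the intervention. H values become 18, -10, 22, -2, 10; E[H|do(F=6)] = 7.6.
E[H|F=6] averages over only the 4 units with F=6 (K = -1, -2, 4, 1): H = 18, 22, -2, 10, mean 12.
Difference = 7.6 − 12 = -4.4.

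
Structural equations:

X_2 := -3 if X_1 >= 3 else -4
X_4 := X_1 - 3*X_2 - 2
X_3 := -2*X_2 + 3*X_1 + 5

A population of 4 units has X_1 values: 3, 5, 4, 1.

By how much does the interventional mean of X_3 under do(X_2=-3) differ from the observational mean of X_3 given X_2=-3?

do(X_2=-3) breaks X_2's dependence on X_1. With X_2=-3 fixed, X_3 across the units is 20, 26, 23, 14, mean 20.75.
Observing X_2=-3 restricts to units where X_2's equation naturally yields -3: X_1 ∈ {3, 5, 4}. In that subpopulation X_3 = 20, 26, 23, mean 23.
Difference = 20.75 − 23 = -2.25.

-2.25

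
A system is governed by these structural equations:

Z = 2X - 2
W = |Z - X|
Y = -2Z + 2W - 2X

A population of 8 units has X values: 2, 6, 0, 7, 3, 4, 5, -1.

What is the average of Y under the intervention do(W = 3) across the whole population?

-9.5

do(W=3) breaks W's dependence on X. With W=3 fixed, Y across the units is -2, -26, 10, -32, -8, -14, -20, 16, mean -9.5.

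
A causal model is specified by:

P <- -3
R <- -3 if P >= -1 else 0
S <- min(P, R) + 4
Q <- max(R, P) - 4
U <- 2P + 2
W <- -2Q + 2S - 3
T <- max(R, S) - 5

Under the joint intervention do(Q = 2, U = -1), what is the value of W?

The joint intervention fixes Q = 2, U = -1, removing each variable's own equation.
R = -3 if P >= -1 else 0  [with P=-3]  = 0
S = min(P, R) + 4  [with P=-3, R=0]  = 1
W = -2Q + 2S - 3  [with Q=2, S=1]  = -5

-5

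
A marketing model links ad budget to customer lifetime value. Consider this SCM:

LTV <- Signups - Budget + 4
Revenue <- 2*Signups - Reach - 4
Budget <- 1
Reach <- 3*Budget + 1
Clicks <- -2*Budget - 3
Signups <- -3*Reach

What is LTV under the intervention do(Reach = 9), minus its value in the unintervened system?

-15

Under do(Reach=9), the mechanism Reach <- 3*Budget + 1 is discarded; Reach is fixed at 9.
Signups = -3*Reach  [with Reach=9]  = -27
LTV = Signups - Budget + 4  [with Signups=-27, Budget=1]  = -24
Without intervention: Reach = 3*Budget + 1  [with Budget=1]  = 4; Signups = -3*Reach  [with Reach=4]  = -12; LTV = Signups - Budget + 4  [with Signups=-12, Budget=1]  = -9.
Change = -24 − (-9) = -15.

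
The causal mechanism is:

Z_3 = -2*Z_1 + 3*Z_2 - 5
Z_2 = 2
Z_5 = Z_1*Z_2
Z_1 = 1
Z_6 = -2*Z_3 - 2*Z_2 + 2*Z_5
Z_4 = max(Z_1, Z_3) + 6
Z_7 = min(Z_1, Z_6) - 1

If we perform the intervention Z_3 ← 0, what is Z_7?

-1

The intervention breaks the incoming arrows to Z_3: Z_3 = -2*Z_1 + 3*Z_2 - 5 no longer applies, and Z_3 = 0.
Z_5 = Z_1*Z_2  [with Z_1=1, Z_2=2]  = 2
Z_6 = -2*Z_3 - 2*Z_2 + 2*Z_5  [with Z_3=0, Z_2=2, Z_5=2]  = 0
Z_7 = min(Z_1, Z_6) - 1  [with Z_1=1, Z_6=0]  = -1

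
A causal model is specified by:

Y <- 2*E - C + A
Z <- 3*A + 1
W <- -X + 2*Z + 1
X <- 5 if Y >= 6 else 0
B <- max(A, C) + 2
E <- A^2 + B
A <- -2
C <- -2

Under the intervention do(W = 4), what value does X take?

Intervening sets W = 4 and removes its equation (W <- -X + 2*Z + 1).
Since X is not a descendant of the intervened variable, it is unaffected.
B = max(A, C) + 2  [with A=-2, C=-2]  = 0
E = A^2 + B  [with A=-2, B=0]  = 4
Y = 2*E - C + A  [with E=4, C=-2, A=-2]  = 8
X = 5 if Y >= 6 else 0  [with Y=8]  = 5

5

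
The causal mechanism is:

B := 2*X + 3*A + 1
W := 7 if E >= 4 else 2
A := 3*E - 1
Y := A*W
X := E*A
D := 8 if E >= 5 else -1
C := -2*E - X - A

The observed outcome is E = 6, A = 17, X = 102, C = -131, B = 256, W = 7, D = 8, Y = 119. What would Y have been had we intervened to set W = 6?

102

Intervening sets W = 6 and removes its equation (W := 7 if E >= 4 else 2).
A = 3*E - 1  [with E=6]  = 17
Y = A*W  [with A=17, W=6]  = 102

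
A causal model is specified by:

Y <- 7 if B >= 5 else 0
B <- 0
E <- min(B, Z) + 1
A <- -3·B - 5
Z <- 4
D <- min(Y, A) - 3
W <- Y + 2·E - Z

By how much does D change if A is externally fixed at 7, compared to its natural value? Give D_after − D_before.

The intervention breaks the incoming arrows to A: A <- -3·B - 5 no longer applies, and A = 7.
Y = 7 if B >= 5 else 0  [with B=0]  = 0
D = min(Y, A) - 3  [with Y=0, A=7]  = -3
Without intervention: A = -3·B - 5  [with B=0]  = -5; Y = 7 if B >= 5 else 0  [with B=0]  = 0; D = min(Y, A) - 3  [with Y=0, A=-5]  = -8.
Change = -3 − (-8) = 5.

5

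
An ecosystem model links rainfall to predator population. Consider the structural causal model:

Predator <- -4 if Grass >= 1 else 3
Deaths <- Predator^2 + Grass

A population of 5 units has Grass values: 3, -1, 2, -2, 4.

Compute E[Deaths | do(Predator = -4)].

Under do(Predator=-4), Predator's equation is replaced by Predator=-4 for every unit. Per-unit Deaths: 19, 15, 18, 14, 20. Mean = 17.2.

17.2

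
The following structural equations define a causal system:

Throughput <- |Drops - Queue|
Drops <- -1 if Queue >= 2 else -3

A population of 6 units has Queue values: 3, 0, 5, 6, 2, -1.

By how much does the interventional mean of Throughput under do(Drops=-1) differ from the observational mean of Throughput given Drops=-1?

-1.5

Every unit gets Drops=-1 under the intervention. Throughput values become 4, 1, 6, 7, 3, 0; E[Throughput|do(Drops=-1)] = 3.5.
Observing Drops=-1 restricts to units where Drops's equation naturally yields -1: Queue ∈ {3, 5, 6, 2}. In that subpopulation Throughput = 4, 6, 7, 3, mean 5.
Difference = 3.5 − 5 = -1.5.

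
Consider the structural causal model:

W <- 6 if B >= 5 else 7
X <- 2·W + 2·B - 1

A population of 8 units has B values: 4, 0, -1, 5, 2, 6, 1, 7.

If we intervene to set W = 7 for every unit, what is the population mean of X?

19

The intervention sets W=7 in all 8 units regardless of B. Recomputing X per unit gives 21, 13, 11, 23, 17, 25, 15, 27; average 19.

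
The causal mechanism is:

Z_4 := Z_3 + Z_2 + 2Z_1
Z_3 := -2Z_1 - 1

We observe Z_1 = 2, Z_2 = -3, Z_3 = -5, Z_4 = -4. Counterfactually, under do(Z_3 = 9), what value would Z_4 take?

10

The intervention breaks the incoming arrows to Z_3: Z_3 := -2Z_1 - 1 no longer applies, and Z_3 = 9.
Z_4 = Z_3 + Z_2 + 2Z_1  [with Z_3=9, Z_2=-3, Z_1=2]  = 10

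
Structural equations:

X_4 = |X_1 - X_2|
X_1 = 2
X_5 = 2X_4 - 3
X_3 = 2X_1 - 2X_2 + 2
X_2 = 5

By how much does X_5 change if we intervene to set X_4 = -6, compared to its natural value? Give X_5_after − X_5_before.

Intervening sets X_4 = -6 and removes its equation (X_4 = |X_1 - X_2|).
X_5 = 2X_4 - 3  [with X_4=-6]  = -15
Without intervention: X_4 = |X_1 - X_2|  [with X_1=2, X_2=5]  = 3; X_5 = 2X_4 - 3  [with X_4=3]  = 3.
Change = -15 − 3 = -18.

-18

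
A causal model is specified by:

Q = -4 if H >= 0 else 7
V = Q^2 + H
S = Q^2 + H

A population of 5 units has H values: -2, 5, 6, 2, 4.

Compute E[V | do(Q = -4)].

do(Q=-4) breaks Q's dependence on H. With Q=-4 fixed, V across the units is 14, 21, 22, 18, 20, mean 19.

19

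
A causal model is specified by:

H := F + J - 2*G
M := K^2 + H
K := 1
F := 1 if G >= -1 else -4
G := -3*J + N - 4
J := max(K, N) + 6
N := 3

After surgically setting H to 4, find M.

Intervening sets H = 4 and removes its equation (H := F + J - 2*G).
M = K^2 + H  [with K=1, H=4]  = 5

5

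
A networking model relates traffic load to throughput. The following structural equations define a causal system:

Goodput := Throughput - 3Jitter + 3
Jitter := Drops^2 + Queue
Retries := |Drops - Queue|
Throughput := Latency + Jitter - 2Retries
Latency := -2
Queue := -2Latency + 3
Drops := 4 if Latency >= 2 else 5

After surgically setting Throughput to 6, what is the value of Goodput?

-87

Intervening sets Throughput = 6 and removes its equation (Throughput := Latency + Jitter - 2Retries).
Queue = -2Latency + 3  [with Latency=-2]  = 7
Drops = 4 if Latency >= 2 else 5  [with Latency=-2]  = 5
Jitter = Drops^2 + Queue  [with Drops=5, Queue=7]  = 32
Goodput = Throughput - 3Jitter + 3  [with Throughput=6, Jitter=32]  = -87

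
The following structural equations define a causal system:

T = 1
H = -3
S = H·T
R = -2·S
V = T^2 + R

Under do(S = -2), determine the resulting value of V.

5

do(S=-2) replaces the equation S = H·T with the constant S = -2.
R = -2·S  [with S=-2]  = 4
V = T^2 + R  [with T=1, R=4]  = 5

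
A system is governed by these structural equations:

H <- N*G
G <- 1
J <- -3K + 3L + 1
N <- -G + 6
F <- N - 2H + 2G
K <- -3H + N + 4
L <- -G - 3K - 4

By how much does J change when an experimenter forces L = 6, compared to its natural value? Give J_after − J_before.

-21

Intervening sets L = 6 and removes its equation (L <- -G - 3K - 4).
N = -G + 6  [with G=1]  = 5
H = N*G  [with N=5, G=1]  = 5
K = -3H + N + 4  [with H=5, N=5]  = -6
J = -3K + 3L + 1  [with K=-6, L=6]  = 37
Without intervention: N = -G + 6  [with G=1]  = 5; H = N*G  [with N=5, G=1]  = 5; K = -3H + N + 4  [with H=5, N=5]  = -6; L = -G - 3K - 4  [with G=1, K=-6]  = 13; J = -3K + 3L + 1  [with K=-6, L=13]  = 58.
Change = 37 − 58 = -21.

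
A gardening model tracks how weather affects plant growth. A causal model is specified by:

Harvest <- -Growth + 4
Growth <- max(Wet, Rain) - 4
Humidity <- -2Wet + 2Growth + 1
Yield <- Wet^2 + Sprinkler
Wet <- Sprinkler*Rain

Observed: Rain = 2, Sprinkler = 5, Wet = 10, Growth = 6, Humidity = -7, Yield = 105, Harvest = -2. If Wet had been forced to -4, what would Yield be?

The intervention breaks the incoming arrows to Wet: Wet <- Sprinkler*Rain no longer applies, and Wet = -4.
Yield = Wet^2 + Sprinkler  [with Wet=-4, Sprinkler=5]  = 21

21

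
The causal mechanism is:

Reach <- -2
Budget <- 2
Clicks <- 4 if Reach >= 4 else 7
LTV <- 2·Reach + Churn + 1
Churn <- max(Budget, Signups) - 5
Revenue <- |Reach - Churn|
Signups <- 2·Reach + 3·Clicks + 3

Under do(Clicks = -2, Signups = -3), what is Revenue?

Setting Clicks = -2, Signups = -3 by intervention discards those variables' equations.
Churn = max(Budget, Signups) - 5  [with Budget=2, Signups=-3]  = -3
Revenue = |Reach - Churn|  [with Reach=-2, Churn=-3]  = 1

1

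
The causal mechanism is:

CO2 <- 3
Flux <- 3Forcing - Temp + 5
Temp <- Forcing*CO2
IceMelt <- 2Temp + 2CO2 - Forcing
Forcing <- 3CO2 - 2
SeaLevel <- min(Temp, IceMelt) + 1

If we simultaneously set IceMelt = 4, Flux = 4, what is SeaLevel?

Setting IceMelt = 4, Flux = 4 by intervention discards those variables' equations.
Forcing = 3CO2 - 2  [with CO2=3]  = 7
Temp = Forcing*CO2  [with Forcing=7, CO2=3]  = 21
SeaLevel = min(Temp, IceMelt) + 1  [with Temp=21, IceMelt=4]  = 5

5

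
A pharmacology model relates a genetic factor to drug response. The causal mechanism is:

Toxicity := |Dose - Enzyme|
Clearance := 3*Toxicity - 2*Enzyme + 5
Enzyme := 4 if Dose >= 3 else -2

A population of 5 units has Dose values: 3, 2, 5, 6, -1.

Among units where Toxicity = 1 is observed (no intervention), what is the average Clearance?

4

Observing Toxicity=1 restricts to units where Toxicity's equation naturally yields 1: Dose ∈ {3, 5, -1}. In that subpopulation Clearance = 0, 0, 12, mean 4.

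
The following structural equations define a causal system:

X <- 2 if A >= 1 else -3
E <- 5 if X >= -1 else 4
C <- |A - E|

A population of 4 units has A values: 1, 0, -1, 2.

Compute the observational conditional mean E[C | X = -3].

4.5

Conditioning on X=-3 selects the 2 unit(s) with A ∈ {0, -1}. Their C values: 4, 5. Mean = 4.5.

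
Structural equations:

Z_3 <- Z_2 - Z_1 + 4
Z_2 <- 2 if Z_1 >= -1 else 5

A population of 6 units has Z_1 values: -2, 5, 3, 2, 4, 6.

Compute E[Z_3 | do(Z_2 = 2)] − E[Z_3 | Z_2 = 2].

Under do(Z_2=2), Z_2's equation is replaced by Z_2=2 for every unit. Per-unit Z_3: 8, 1, 3, 4, 2, 0. Mean = 3.
Conditioning on Z_2=2 selects the 5 unit(s) with Z_1 ∈ {5, 3, 2, 4, 6}. Their Z_3 values: 1, 3, 4, 2, 0. Mean = 2.
Difference = 3 − 2 = 1.

1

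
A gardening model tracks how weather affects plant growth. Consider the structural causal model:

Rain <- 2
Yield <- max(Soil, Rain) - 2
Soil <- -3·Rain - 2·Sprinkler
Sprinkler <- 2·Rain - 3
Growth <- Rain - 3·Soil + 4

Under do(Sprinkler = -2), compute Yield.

0

do(Sprinkler=-2) replaces the equation Sprinkler <- 2·Rain - 3 with the constant Sprinkler = -2.
Soil = -3·Rain - 2·Sprinkler  [with Rain=2, Sprinkler=-2]  = -2
Yield = max(Soil, Rain) - 2  [with Soil=-2, Rain=2]  = 0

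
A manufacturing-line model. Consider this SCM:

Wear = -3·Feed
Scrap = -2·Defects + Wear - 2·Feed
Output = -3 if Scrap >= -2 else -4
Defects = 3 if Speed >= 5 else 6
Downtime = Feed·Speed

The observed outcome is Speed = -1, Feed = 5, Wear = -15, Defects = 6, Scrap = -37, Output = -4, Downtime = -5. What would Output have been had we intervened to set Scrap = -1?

The intervention breaks the incoming arrows to Scrap: Scrap = -2·Defects + Wear - 2·Feed no longer applies, and Scrap = -1.
Output = -3 if Scrap >= -2 else -4  [with Scrap=-1]  = -3

-3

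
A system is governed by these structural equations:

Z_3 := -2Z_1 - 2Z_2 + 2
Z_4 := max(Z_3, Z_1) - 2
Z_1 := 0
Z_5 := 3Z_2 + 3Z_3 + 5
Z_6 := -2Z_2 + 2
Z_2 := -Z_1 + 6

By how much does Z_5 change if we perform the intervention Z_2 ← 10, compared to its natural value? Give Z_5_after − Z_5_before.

-12

do(Z_2=10) replaces the equation Z_2 := -Z_1 + 6 with the constant Z_2 = 10.
Z_3 = -2Z_1 - 2Z_2 + 2  [with Z_1=0, Z_2=10]  = -18
Z_5 = 3Z_2 + 3Z_3 + 5  [with Z_2=10, Z_3=-18]  = -19
Without intervention: Z_2 = -Z_1 + 6  [with Z_1=0]  = 6; Z_3 = -2Z_1 - 2Z_2 + 2  [with Z_1=0, Z_2=6]  = -10; Z_5 = 3Z_2 + 3Z_3 + 5  [with Z_2=6, Z_3=-10]  = -7.
Change = -19 − (-7) = -12.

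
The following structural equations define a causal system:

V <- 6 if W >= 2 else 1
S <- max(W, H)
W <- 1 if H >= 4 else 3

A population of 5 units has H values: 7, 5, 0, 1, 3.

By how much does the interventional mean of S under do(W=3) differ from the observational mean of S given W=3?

Under do(W=3), W's equation is replaced by W=3 for every unit. Per-unit S: 7, 5, 3, 3, 3. Mean = 4.2.
Conditioning on W=3 selects the 3 unit(s) with H ∈ {0, 1, 3}. Their S values: 3, 3, 3. Mean = 3.
Difference = 4.2 − 3 = 1.2.

1.2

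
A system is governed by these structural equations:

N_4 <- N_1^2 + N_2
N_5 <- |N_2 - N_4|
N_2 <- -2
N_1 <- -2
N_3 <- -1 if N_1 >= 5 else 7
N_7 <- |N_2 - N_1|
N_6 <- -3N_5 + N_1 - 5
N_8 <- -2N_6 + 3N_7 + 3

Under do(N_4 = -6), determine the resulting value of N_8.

do(N_4=-6) replaces the equation N_4 <- N_1^2 + N_2 with the constant N_4 = -6.
N_5 = |N_2 - N_4|  [with N_2=-2, N_4=-6]  = 4
N_6 = -3N_5 + N_1 - 5  [with N_5=4, N_1=-2]  = -19
N_7 = |N_2 - N_1|  [with N_2=-2, N_1=-2]  = 0
N_8 = -2N_6 + 3N_7 + 3  [with N_6=-19, N_7=0]  = 41

41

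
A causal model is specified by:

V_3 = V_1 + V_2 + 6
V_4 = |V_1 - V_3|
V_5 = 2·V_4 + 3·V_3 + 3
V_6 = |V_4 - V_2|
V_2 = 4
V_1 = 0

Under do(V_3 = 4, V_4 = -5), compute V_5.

5

Setting V_3 = 4, V_4 = -5 by intervention discards those variables' equations.
V_5 = 2·V_4 + 3·V_3 + 3  [with V_4=-5, V_3=4]  = 5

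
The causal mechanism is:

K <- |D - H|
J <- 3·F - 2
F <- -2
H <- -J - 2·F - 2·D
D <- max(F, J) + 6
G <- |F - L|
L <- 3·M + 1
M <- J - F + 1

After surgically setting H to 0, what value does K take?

The intervention breaks the incoming arrows to H: H <- -J - 2·F - 2·D no longer applies, and H = 0.
J = 3·F - 2  [with F=-2]  = -8
D = max(F, J) + 6  [with F=-2, J=-8]  = 4
K = |D - H|  [with D=4, H=0]  = 4

4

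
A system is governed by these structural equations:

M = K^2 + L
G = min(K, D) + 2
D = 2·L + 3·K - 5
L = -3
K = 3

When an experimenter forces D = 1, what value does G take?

3

do(D=1) replaces the equation D = 2·L + 3·K - 5 with the constant D = 1.
G = min(K, D) + 2  [with K=3, D=1]  = 3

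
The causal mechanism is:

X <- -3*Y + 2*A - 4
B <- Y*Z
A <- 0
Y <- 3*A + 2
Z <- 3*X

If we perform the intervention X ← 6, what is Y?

Under do(X=6), the mechanism X <- -3*Y + 2*A - 4 is discarded; X is fixed at 6.
Since Y is not a descendant of the intervened variable, it is unaffected.
Y = 3*A + 2  [with A=0]  = 2

2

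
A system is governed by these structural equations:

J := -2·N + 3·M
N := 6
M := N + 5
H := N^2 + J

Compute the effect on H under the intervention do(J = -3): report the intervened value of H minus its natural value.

The intervention breaks the incoming arrows to J: J := -2·N + 3·M no longer applies, and J = -3.
H = N^2 + J  [with N=6, J=-3]  = 33
Without intervention: M = N + 5  [with N=6]  = 11; J = -2·N + 3·M  [with N=6, M=11]  = 21; H = N^2 + J  [with N=6, J=21]  = 57.
Change = 33 − 57 = -24.

-24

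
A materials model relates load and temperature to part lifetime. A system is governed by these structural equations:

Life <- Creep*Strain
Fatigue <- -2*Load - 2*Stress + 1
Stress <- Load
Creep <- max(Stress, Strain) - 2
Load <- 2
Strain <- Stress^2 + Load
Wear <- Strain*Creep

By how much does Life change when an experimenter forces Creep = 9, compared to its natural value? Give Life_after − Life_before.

The intervention breaks the incoming arrows to Creep: Creep <- max(Stress, Strain) - 2 no longer applies, and Creep = 9.
Stress = Load  [with Load=2]  = 2
Strain = Stress^2 + Load  [with Stress=2, Load=2]  = 6
Life = Creep*Strain  [with Creep=9, Strain=6]  = 54
Without intervention: Stress = Load  [with Load=2]  = 2; Strain = Stress^2 + Load  [with Stress=2, Load=2]  = 6; Creep = max(Stress, Strain) - 2  [with Stress=2, Strain=6]  = 4; Life = Creep*Strain  [with Creep=4, Strain=6]  = 24.
Change = 54 − 24 = 30.

30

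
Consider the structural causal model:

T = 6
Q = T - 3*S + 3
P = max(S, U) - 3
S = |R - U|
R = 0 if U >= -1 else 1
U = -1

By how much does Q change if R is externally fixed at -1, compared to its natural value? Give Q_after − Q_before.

3

do(R=-1) replaces the equation R = 0 if U >= -1 else 1 with the constant R = -1.
S = |R - U|  [with R=-1, U=-1]  = 0
Q = T - 3*S + 3  [with T=6, S=0]  = 9
Without intervention: R = 0 if U >= -1 else 1  [with U=-1]  = 0; S = |R - U|  [with R=0, U=-1]  = 1; Q = T - 3*S + 3  [with T=6, S=1]  = 6.
Change = 9 − 6 = 3.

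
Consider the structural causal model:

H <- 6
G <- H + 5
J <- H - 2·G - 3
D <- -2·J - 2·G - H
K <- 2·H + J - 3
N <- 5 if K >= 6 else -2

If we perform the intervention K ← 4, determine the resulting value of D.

The intervention breaks the incoming arrows to K: K <- 2·H + J - 3 no longer applies, and K = 4.
Since D is not a descendant of the intervened variable, it is unaffected.
G = H + 5  [with H=6]  = 11
J = H - 2·G - 3  [with H=6, G=11]  = -19
D = -2·J - 2·G - H  [with J=-19, G=11, H=6]  = 10

10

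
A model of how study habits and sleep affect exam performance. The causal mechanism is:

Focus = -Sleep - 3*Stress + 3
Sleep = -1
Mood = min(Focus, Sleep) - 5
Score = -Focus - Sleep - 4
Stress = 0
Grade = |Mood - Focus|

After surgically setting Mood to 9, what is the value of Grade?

The intervention breaks the incoming arrows to Mood: Mood = min(Focus, Sleep) - 5 no longer applies, and Mood = 9.
Focus = -Sleep - 3*Stress + 3  [with Sleep=-1, Stress=0]  = 4
Grade = |Mood - Focus|  [with Mood=9, Focus=4]  = 5

5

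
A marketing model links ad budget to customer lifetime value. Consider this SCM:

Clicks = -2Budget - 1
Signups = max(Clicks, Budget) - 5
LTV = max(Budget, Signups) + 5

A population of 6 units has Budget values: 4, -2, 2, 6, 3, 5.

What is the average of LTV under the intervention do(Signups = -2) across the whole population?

do(Signups=-2) breaks Signups's dependence on Budget. With Signups=-2 fixed, LTV across the units is 9, 3, 7, 11, 8, 10, mean 8.

8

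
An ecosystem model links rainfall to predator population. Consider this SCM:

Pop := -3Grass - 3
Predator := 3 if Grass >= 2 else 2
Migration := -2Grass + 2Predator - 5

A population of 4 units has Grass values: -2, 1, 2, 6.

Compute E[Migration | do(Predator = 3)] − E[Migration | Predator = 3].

The intervention sets Predator=3 in all 4 units regardless of Grass. Recomputing Migration per unit gives 5, -1, -3, -11; average -2.5.
Observing Predator=3 restricts to units where Predator's equation naturally yields 3: Grass ∈ {2, 6}. In that subpopulation Migration = -3, -11, mean -7.
Difference = -2.5 − (-7) = 4.5.

4.5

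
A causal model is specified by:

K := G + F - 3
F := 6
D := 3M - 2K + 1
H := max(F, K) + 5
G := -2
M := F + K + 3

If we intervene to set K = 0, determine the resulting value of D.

28

do(K=0) replaces the equation K := G + F - 3 with the constant K = 0.
M = F + K + 3  [with F=6, K=0]  = 9
D = 3M - 2K + 1  [with M=9, K=0]  = 28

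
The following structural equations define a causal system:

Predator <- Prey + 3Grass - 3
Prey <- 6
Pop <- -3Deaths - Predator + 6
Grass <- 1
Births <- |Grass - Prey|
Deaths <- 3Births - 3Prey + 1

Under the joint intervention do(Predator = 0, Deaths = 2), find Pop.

Setting Predator = 0, Deaths = 2 by intervention discards those variables' equations.
Pop = -3Deaths - Predator + 6  [with Deaths=2, Predator=0]  = 0

0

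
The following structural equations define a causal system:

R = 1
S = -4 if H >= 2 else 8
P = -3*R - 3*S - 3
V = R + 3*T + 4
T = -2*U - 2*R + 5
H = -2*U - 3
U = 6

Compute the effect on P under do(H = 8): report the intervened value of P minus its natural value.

36

The intervention breaks the incoming arrows to H: H = -2*U - 3 no longer applies, and H = 8.
S = -4 if H >= 2 else 8  [with H=8]  = -4
P = -3*R - 3*S - 3  [with R=1, S=-4]  = 6
Without intervention: H = -2*U - 3  [with U=6]  = -15; S = -4 if H >= 2 else 8  [with H=-15]  = 8; P = -3*R - 3*S - 3  [with R=1, S=8]  = -30.
Change = 6 − (-30) = 36.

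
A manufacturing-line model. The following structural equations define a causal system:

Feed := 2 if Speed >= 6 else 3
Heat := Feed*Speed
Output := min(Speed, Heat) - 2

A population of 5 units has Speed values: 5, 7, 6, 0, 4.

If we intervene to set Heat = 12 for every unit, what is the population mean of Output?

2.4

do(Heat=12) breaks Heat's dependence on Speed. With Heat=12 fixed, Output across the units is 3, 5, 4, -2, 2, mean 2.4.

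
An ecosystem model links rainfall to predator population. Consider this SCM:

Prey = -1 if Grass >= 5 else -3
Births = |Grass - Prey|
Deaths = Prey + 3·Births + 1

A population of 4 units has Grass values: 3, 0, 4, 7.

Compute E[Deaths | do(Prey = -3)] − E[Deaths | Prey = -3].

Under do(Prey=-3), Prey's equation is replaced by Prey=-3 for every unit. Per-unit Deaths: 16, 7, 19, 28. Mean = 17.5.
Conditioning on Prey=-3 selects the 3 unit(s) with Grass ∈ {3, 0, 4}. Their Deaths values: 16, 7, 19. Mean = 14.
Difference = 17.5 − 14 = 3.5.

3.5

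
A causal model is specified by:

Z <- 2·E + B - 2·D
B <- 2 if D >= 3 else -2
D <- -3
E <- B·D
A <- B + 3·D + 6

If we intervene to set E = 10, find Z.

24

Intervening sets E = 10 and removes its equation (E <- B·D).
B = 2 if D >= 3 else -2  [with D=-3]  = -2
Z = 2·E + B - 2·D  [with E=10, B=-2, D=-3]  = 24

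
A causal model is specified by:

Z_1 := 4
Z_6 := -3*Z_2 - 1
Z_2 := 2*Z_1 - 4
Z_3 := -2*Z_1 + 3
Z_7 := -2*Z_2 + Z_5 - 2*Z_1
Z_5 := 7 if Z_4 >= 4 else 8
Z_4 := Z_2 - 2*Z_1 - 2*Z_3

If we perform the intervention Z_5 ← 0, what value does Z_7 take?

Under do(Z_5=0), the mechanism Z_5 := 7 if Z_4 >= 4 else 8 is discarded; Z_5 is fixed at 0.
Z_2 = 2*Z_1 - 4  [with Z_1=4]  = 4
Z_7 = -2*Z_2 + Z_5 - 2*Z_1  [with Z_2=4, Z_5=0, Z_1=4]  = -16

-16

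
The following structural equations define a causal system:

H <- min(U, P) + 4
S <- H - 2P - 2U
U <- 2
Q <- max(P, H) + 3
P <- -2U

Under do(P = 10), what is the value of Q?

do(P=10) replaces the equation P <- -2U with the constant P = 10.
H = min(U, P) + 4  [with U=2, P=10]  = 6
Q = max(P, H) + 3  [with P=10, H=6]  = 13

13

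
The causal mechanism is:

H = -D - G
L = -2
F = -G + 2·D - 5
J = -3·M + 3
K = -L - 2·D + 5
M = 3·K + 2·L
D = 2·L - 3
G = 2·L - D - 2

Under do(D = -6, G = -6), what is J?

-156

Setting D = -6, G = -6 by intervention discards those variables' equations.
K = -L - 2·D + 5  [with L=-2, D=-6]  = 19
M = 3·K + 2·L  [with K=19, L=-2]  = 53
J = -3·M + 3  [with M=53]  = -156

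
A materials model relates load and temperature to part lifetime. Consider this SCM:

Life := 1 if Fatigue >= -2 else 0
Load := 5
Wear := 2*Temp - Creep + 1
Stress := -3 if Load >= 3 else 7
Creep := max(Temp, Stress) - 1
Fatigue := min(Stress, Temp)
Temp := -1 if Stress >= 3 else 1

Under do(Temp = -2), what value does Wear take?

do(Temp=-2) replaces the equation Temp := -1 if Stress >= 3 else 1 with the constant Temp = -2.
Stress = -3 if Load >= 3 else 7  [with Load=5]  = -3
Creep = max(Temp, Stress) - 1  [with Temp=-2, Stress=-3]  = -3
Wear = 2*Temp - Creep + 1  [with Temp=-2, Creep=-3]  = 0

0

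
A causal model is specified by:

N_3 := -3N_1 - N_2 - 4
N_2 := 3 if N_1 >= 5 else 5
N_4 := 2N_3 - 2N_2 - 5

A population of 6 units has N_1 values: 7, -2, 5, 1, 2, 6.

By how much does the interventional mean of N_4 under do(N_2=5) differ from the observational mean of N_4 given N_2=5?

The intervention sets N_2=5 in all 6 units regardless of N_1. Recomputing N_4 per unit gives -75, -21, -63, -39, -45, -69; average -52.
Conditioning on N_2=5 selects the 3 unit(s) with N_1 ∈ {-2, 1, 2}. Their N_4 values: -21, -39, -45. Mean = -35.
Difference = -52 − (-35) = -17.

-17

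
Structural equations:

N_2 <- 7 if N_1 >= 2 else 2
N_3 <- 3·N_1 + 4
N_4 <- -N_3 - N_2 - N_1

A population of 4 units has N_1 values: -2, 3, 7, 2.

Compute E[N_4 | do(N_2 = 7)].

do(N_2=7) breaks N_2's dependence on N_1. With N_2=7 fixed, N_4 across the units is -3, -23, -39, -19, mean -21.

-21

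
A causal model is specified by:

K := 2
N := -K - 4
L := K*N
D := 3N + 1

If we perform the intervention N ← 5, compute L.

The intervention breaks the incoming arrows to N: N := -K - 4 no longer applies, and N = 5.
L = K*N  [with K=2, N=5]  = 10

10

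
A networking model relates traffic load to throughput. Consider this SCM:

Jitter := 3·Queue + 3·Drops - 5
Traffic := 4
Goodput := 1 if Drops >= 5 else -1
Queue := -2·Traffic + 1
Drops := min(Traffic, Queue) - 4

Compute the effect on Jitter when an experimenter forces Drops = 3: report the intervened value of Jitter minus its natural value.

The intervention breaks the incoming arrows to Drops: Drops := min(Traffic, Queue) - 4 no longer applies, and Drops = 3.
Queue = -2·Traffic + 1  [with Traffic=4]  = -7
Jitter = 3·Queue + 3·Drops - 5  [with Queue=-7, Drops=3]  = -17
Without intervention: Queue = -2·Traffic + 1  [with Traffic=4]  = -7; Drops = min(Traffic, Queue) - 4  [with Traffic=4, Queue=-7]  = -11; Jitter = 3·Queue + 3·Drops - 5  [with Queue=-7, Drops=-11]  = -59.
Change = -17 − (-59) = 42.

42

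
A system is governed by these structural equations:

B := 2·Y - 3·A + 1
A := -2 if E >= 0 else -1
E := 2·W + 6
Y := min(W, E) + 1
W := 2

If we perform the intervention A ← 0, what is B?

7

do(A=0) replaces the equation A := -2 if E >= 0 else -1 with the constant A = 0.
E = 2·W + 6  [with W=2]  = 10
Y = min(W, E) + 1  [with W=2, E=10]  = 3
B = 2·Y - 3·A + 1  [with Y=3, A=0]  = 7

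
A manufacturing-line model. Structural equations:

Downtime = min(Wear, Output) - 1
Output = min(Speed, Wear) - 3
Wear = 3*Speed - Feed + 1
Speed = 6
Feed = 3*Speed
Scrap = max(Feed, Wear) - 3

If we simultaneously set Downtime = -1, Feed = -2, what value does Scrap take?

Under do(Downtime = -1, Feed = -2), each intervened variable's structural equation is replaced by its fixed value.
Wear = 3*Speed - Feed + 1  [with Speed=6, Feed=-2]  = 21
Scrap = max(Feed, Wear) - 3  [with Feed=-2, Wear=21]  = 18

18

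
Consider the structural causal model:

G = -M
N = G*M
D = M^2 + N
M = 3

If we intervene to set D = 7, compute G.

The intervention breaks the incoming arrows to D: D = M^2 + N no longer applies, and D = 7.
Since G is not a descendant of the intervened variable, it is unaffected.
G = -M  [with M=3]  = -3

-3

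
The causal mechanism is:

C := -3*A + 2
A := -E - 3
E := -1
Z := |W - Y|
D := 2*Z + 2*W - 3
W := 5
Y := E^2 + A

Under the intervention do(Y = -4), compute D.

The intervention breaks the incoming arrows to Y: Y := E^2 + A no longer applies, and Y = -4.
Z = |W - Y|  [with W=5, Y=-4]  = 9
D = 2*Z + 2*W - 3  [with Z=9, W=5]  = 25

25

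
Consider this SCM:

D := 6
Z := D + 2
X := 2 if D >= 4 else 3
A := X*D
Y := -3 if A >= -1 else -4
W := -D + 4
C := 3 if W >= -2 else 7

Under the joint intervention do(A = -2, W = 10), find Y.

-4

Setting A = -2, W = 10 by intervention discards those variables' equations.
Y = -3 if A >= -1 else -4  [with A=-2]  = -4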